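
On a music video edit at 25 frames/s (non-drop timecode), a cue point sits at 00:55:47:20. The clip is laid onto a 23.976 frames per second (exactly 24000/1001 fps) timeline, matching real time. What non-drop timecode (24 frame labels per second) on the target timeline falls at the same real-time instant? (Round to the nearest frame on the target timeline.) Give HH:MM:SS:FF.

Source frame index: (0×3600 + 55×60 + 47) × 25 + 20 = 83695.
Real time: 83695 / (25) = 16739/5 s.
Target frame: (16739/5) × (24000/1001) = 80347200/1001 ≈ 80266.933 → 80267.
At 24 labels/s: frame 80267 → 00:55:44:11.

00:55:44:11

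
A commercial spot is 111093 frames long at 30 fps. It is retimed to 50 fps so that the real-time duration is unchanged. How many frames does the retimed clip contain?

185155 frames

Target frames = source frames × (target rate / source rate) = 111093 × (50)/(30) = 111093 × 5/3 = 185155.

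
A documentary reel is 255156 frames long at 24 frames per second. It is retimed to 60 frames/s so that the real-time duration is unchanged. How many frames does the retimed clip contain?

Frames at target rate = 255156 × (60) / (24) = 637890.

637890 frames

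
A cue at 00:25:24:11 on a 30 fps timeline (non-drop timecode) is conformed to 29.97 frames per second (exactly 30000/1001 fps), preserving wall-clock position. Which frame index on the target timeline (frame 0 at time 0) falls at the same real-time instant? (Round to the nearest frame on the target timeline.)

frame 45685

Source frame index: (0×3600 + 25×60 + 24) × 30 + 11 = 45731.
Real time: 45731 / (30) = 45731/30 s.
Target frame: (45731/30) × (30000/1001) = 6533000/143 ≈ 45685.315 → 45685.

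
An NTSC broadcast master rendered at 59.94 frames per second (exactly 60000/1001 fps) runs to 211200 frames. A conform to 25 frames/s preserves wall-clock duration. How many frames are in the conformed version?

Target frames = source frames × (target rate / source rate) = 211200 × (25)/(60000/1001) = 211200 × 1001/2400 = 88088.

88088 frames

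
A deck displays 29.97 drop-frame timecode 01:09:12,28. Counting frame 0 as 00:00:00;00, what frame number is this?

124462

As if non-drop at 30 labels/s: (1 × 3600 + 9 × 60 + 12) × 30 + 28 = 124588.
Minute boundaries passed: 69; those not divisible by 10: 69 − 6 = 63; dropped labels = 2 × 63 = 126.
Actual frame index = 124588 − 126 = 124462.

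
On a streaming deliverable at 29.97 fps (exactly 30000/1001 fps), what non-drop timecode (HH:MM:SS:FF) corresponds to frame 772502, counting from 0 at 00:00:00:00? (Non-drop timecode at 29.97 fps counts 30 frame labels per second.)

772502 ÷ 30 = 25750 full seconds, remainder 2 frames.
25750 s = 7 h 9 min 10 s.
Timecode: 07:09:10:02.

07:09:10:02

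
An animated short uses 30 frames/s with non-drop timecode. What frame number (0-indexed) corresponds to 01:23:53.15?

Total seconds to the label: (1 × 3600 + 23 × 60 + 53) = 5033.
Frame index = 5033 × 30 + 15 = 151005.

151005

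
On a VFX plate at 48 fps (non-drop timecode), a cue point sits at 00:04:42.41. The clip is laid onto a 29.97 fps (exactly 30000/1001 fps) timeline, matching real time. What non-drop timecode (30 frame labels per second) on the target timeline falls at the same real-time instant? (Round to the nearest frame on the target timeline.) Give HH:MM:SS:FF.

00:04:42:17

Source frame index: (0×3600 + 4×60 + 42) × 48 + 41 = 13577.
Real time: 13577 / (48) = 13577/48 s.
Target frame: (13577/48) × (30000/1001) = 8485625/1001 ≈ 8477.148 → 8477.
At 30 labels/s: frame 8477 → 00:04:42:17.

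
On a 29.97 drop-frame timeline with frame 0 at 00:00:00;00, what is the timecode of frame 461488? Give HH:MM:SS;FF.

Ten DF minutes hold 17982 frames, so frame 461488 lies in block 25 (frames 449550–467531) with 11938 frames into that block.
The block's first minute is 1800 frames and the rest 1798 each; 11938 frames reaches minute 6, so 25 × 18 + 6 × 2 = 462 labels have been skipped so far.
Adding those back, label number 461488 + 462 = 461950 at 30 labels/s is 15398 s + 10 f = 4 h 16 min 38 s frame 10, i.e. 04:16:38;10.

04:16:38;10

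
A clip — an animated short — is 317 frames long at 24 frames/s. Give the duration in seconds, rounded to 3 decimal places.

13.208 seconds

Running time = 317 × 1/24 = 317/24 s ≈ 13.208 s.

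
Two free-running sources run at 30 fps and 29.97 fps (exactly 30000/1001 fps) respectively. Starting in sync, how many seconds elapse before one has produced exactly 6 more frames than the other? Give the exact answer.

The gap grows by |30000/1001 − 30| = 30/1001 frames per second.
Time for a 6-frame gap: 6 ÷ (30/1001) = 200.2 s.

200.2 seconds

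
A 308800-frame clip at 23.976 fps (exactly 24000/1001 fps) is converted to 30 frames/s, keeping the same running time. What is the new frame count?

Target frames = source frames × (target rate / source rate) = 308800 × (30)/(24000/1001) = 308800 × 1001/800 = 386386.

386386 frames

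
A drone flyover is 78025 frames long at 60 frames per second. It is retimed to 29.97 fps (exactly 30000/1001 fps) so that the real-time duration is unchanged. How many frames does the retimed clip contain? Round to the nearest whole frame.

38974 frames

Frames at target rate = 78025 × (30000/1001) / (60) = 39012500/1001 ≈ 38973.526.
Nearest whole frame: 38974.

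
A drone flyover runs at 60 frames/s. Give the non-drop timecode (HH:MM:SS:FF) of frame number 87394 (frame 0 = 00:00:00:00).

87394 ÷ 60 = 1456 full seconds, remainder 34 frames.
1456 s = 0 h 24 min 16 s.
Timecode: 00:24:16:34.

00:24:16:34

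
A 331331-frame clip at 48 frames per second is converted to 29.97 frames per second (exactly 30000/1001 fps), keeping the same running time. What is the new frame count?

Target frames = source frames × (target rate / source rate) = 331331 × (30000/1001)/(48) = 331331 × 625/1001 = 206875.

206875 frames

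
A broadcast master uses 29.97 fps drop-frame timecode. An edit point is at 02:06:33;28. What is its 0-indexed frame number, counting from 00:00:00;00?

As if non-drop at 30 labels/s: (2 × 3600 + 6 × 60 + 33) × 30 + 28 = 227818.
Minute boundaries passed: 126; those not divisible by 10: 126 − 12 = 114; dropped labels = 2 × 114 = 228.
Actual frame index = 227818 − 228 = 227590.

227590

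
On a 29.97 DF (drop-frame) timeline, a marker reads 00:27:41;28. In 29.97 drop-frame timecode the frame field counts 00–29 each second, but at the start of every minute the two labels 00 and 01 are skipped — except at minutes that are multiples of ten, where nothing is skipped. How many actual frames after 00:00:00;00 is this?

Complete 10-minute blocks: 2, each 17982 frames → 35964.
Remaining 7 whole minutes in the current block: 1800 + 6 × 1798 = 12588 frames.
Within the current minute: 41 × 30 + 28 − 2 = 1256 (labels ;00/;01 skipped at this minute). Total = 35964 + 12588 + 1256 = 49808.

49808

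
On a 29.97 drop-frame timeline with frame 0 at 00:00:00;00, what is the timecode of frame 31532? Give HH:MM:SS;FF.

00:17:32;04

Each 10-minute DF block holds 10 × 60 × 30 − 9 × 2 = 17982 frames. 31532 ÷ 17982 → 1 full block, remainder 13550.
Within the partial block the first minute is 1800 frames and each further minute 1798, so 7 further minute boundaries passed. Total skipped labels = 18 × 1 + 2 × 7 = 32.
Non-drop label index = 31532 + 32 = 31564; at 30 labels/s that is 00:17:32:04, i.e. DF 00:17:32;04.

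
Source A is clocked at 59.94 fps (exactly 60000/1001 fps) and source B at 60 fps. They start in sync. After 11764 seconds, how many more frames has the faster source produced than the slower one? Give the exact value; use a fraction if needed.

A emits 60000/1001 × 11764 = 705840000/1001 frames; B emits 60 × 11764 = 705840.
Difference = 705840/1001 frames (≈ 705.1349); B is ahead of A.

705840/1001 frames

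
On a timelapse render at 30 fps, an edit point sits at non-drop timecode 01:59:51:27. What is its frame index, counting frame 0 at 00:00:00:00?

Total seconds to the label: (1 × 3600 + 59 × 60 + 51) = 7191.
Frame index = 7191 × 30 + 27 = 215757.

215757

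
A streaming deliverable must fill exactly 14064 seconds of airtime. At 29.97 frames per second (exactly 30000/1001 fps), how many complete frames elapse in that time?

Frames = 14064 × 30000/1001 = 421920000/1001 ≈ 421498.5015.
Complete frames: 421498.

421498 frames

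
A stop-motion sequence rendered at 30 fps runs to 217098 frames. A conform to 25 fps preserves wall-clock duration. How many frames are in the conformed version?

Target frames = source frames × (target rate / source rate) = 217098 × (25)/(30) = 217098 × 5/6 = 180915.

180915 frames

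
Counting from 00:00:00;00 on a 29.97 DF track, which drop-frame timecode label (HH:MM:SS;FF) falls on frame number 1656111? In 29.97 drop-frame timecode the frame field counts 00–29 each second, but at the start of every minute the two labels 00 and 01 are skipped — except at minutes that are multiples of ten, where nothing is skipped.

Each 10-minute DF block holds 10 × 60 × 30 − 9 × 2 = 17982 frames. 1656111 ÷ 17982 → 92 full blocks, remainder 1767.
Within the partial block the first minute is 1800 frames and each further minute 1798, so 0 further minute boundaries passed. Total skipped labels = 18 × 92 + 2 × 0 = 1656.
Non-drop label index = 1656111 + 1656 = 1657767; at 30 labels/s that is 15:20:58:27, i.e. DF 15:20:58;27.

15:20:58;27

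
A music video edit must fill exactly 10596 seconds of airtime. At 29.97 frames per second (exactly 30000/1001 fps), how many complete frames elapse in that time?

Frames = 10596 × 30000/1001 = 317880000/1001 ≈ 317562.4376.
Complete frames: 317562.

317562 frames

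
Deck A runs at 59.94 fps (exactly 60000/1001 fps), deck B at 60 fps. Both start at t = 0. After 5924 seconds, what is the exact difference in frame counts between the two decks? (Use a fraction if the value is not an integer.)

355440/1001 frames

A emits 60000/1001 × 5924 = 355440000/1001 frames; B emits 60 × 5924 = 355440.
Difference = 355440/1001 frames (≈ 355.0849); B is ahead of A.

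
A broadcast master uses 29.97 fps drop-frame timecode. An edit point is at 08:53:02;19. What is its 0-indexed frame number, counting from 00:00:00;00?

958519

Complete 10-minute blocks: 53, each 17982 frames → 953046.
Remaining 3 whole minutes in the current block: 1800 + 2 × 1798 = 5396 frames.
Within the current minute: 2 × 30 + 19 − 2 = 77 (labels ;00/;01 skipped at this minute). Total = 953046 + 5396 + 77 = 958519.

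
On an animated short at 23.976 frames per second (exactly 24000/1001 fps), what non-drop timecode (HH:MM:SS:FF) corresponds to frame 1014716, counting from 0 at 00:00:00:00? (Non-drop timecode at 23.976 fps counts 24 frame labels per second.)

11:44:39:20

1014716 ÷ 24 = 42279 full seconds, remainder 20 frames.
42279 s = 11 h 44 min 39 s.
Timecode: 11:44:39:20.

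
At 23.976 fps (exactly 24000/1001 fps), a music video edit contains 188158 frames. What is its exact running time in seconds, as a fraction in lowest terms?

Running time = 188158 ÷ (24000/1001) = 188158 × 1001/24000 = 94173079/12000 s.

94173079/12000 seconds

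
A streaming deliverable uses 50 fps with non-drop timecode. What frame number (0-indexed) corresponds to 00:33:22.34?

Total seconds to the label: (0 × 3600 + 33 × 60 + 22) = 2002.
Frame index = 2002 × 50 + 34 = 100134.

frame 100134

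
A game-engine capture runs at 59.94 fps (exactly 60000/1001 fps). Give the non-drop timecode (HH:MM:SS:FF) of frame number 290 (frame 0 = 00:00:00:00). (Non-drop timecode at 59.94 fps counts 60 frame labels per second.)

290 ÷ 60 = 4 full seconds, remainder 50 frames.
4 s = 0 h 0 min 4 s.
Timecode: 00:00:04:50.

00:00:04:50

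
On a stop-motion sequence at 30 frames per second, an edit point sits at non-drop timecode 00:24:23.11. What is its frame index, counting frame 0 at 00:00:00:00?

43901

Total seconds to the label: (0 × 3600 + 24 × 60 + 23) = 1463.
Frame index = 1463 × 30 + 11 = 43901.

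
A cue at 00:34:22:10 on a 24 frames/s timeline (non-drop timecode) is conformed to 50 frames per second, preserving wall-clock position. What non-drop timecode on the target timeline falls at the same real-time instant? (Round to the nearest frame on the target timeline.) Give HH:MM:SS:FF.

Source frame index: (0×3600 + 34×60 + 22) × 24 + 10 = 49498.
Real time: 49498 / (24) = 24749/12 s.
Target frame: (24749/12) × (50) = 618725/6 ≈ 103120.833 → 103121.
At 50 labels/s: frame 103121 → 00:34:22:21.

00:34:22:21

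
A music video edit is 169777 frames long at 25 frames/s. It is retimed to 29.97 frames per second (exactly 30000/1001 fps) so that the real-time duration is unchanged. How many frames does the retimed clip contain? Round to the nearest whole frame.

Frames at target rate = 169777 × (30000/1001) / (25) = 203732400/1001 ≈ 203528.871.
Nearest whole frame: 203529.

203529 frames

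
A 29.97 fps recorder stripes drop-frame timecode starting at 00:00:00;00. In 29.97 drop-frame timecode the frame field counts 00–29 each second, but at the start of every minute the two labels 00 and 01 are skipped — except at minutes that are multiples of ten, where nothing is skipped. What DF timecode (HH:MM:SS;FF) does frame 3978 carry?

00:02:12;22

Each 10-minute DF block holds 10 × 60 × 30 − 9 × 2 = 17982 frames. 3978 ÷ 17982 → 0 full blocks, remainder 3978.
Within the partial block the first minute is 1800 frames and each further minute 1798, so 2 further minute boundaries passed. Total skipped labels = 18 × 0 + 2 × 2 = 4.
Non-drop label index = 3978 + 4 = 3982; at 30 labels/s that is 00:02:12:22, i.e. DF 00:02:12;22.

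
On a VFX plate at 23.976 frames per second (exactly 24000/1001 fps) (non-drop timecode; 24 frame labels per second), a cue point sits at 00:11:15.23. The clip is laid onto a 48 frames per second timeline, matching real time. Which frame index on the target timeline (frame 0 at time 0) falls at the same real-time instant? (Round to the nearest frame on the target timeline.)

frame 32478

Source frame index: (0×3600 + 11×60 + 15) × 24 + 23 = 16223.
Real time: 16223 / (24000/1001) = 16239223/24000 s.
Target frame: (16239223/24000) × (48) = 16239223/500 ≈ 32478.446 → 32478.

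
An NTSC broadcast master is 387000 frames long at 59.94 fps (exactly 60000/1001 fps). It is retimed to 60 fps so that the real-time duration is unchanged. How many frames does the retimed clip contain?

387387 frames

Target frames = source frames × (target rate / source rate) = 387000 × (60)/(60000/1001) = 387000 × 1001/1000 = 387387.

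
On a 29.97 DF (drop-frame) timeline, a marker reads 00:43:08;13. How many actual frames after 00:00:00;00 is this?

77575

As if non-drop at 30 labels/s: (0 × 3600 + 43 × 60 + 8) × 30 + 13 = 77653.
Minute boundaries passed: 43; those not divisible by 10: 43 − 4 = 39; dropped labels = 2 × 39 = 78.
Actual frame index = 77653 − 78 = 77575.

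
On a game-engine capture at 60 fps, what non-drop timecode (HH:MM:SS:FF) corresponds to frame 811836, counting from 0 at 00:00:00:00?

811836 ÷ 60 = 13530 full seconds, remainder 36 frames.
13530 s = 3 h 45 min 30 s.
Timecode: 03:45:30:36.

03:45:30:36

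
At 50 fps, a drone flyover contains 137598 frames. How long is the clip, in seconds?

2751.96 seconds

Running time = 137598 / (50) = 2751.96 s.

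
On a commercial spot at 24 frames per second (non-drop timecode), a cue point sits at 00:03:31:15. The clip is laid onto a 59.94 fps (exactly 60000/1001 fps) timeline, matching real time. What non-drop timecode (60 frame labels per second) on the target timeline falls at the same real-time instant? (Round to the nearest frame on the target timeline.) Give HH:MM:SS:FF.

Source frame index: (0×3600 + 3×60 + 31) × 24 + 15 = 5079.
Real time: 5079 / (24) = 1693/8 s.
Target frame: (1693/8) × (60000/1001) = 12697500/1001 ≈ 12684.815 → 12685.
At 60 labels/s: frame 12685 → 00:03:31:25.

00:03:31:25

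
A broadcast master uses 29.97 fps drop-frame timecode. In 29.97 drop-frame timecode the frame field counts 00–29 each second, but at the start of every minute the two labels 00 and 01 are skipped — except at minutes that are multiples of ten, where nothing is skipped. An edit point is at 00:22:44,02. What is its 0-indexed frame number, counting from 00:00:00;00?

40882

Complete 10-minute blocks: 2, each 17982 frames → 35964.
Remaining 2 whole minutes in the current block: 1800 + 1 × 1798 = 3598 frames.
Within the current minute: 44 × 30 + 2 − 2 = 1320 (labels ;00/;01 skipped at this minute). Total = 35964 + 3598 + 1320 = 40882.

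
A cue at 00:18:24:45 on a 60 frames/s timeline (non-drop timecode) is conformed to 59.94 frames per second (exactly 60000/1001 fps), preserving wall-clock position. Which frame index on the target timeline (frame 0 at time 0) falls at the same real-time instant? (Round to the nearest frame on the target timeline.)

Source frame index: (0×3600 + 18×60 + 24) × 60 + 45 = 66285.
Real time: 66285 / (60) = 4419/4 s.
Target frame: (4419/4) × (60000/1001) = 66285000/1001 ≈ 66218.781 → 66219.

frame 66219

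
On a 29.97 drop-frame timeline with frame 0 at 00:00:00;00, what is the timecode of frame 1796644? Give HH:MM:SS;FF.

16:39:08;04

Each 10-minute DF block holds 10 × 60 × 30 − 9 × 2 = 17982 frames. 1796644 ÷ 17982 → 99 full blocks, remainder 16426.
Within the partial block the first minute is 1800 frames and each further minute 1798, so 9 further minute boundaries passed. Total skipped labels = 18 × 99 + 2 × 9 = 1800.
Non-drop label index = 1796644 + 1800 = 1798444; at 30 labels/s that is 16:39:08:04, i.e. DF 16:39:08;04.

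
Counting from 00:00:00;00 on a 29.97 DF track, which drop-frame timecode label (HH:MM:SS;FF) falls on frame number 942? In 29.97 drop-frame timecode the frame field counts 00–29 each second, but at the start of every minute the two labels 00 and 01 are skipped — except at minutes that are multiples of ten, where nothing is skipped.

Ten DF minutes hold 17982 frames, so frame 942 lies in block 0 (frames 0–17981) with 942 frames into that block.
The block's first minute is 1800 frames and the rest 1798 each; 942 frames reaches minute 0, so 0 × 18 + 0 × 2 = 0 labels have been skipped so far.
Adding those back, label number 942 + 0 = 942 at 30 labels/s is 31 s + 12 f = 0 h 0 min 31 s frame 12, i.e. 00:00:31;12.

00:00:31;12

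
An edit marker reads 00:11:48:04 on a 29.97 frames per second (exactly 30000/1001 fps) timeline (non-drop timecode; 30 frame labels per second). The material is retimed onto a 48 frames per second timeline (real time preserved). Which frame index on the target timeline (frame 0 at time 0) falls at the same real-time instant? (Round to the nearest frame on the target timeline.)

frame 34024

Source frame index: (0×3600 + 11×60 + 48) × 30 + 4 = 21244.
Real time: 21244 / (30000/1001) = 5316311/7500 s.
Target frame: (5316311/7500) × (48) = 21265244/625 ≈ 34024.390 → 34024.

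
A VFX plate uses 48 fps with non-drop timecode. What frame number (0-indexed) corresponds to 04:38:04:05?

800837

Total seconds to the label: (4 × 3600 + 38 × 60 + 4) = 16684.
Frame index = 16684 × 48 + 5 = 800837.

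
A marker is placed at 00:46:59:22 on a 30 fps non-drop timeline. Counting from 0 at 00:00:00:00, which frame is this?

Total seconds to the label: (0 × 3600 + 46 × 60 + 59) = 2819.
Frame index = 2819 × 30 + 22 = 84592.

84592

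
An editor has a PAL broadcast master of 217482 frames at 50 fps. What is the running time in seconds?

Running time = 217482 / (50) = 4349.64 s.

4349.64 seconds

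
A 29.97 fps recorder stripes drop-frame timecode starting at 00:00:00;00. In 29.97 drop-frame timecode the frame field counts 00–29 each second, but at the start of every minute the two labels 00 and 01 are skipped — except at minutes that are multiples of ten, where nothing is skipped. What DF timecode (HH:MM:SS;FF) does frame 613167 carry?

05:40:59;09

Ten DF minutes hold 17982 frames, so frame 613167 lies in block 34 (frames 611388–629369) with 1779 frames into that block.
The block's first minute is 1800 frames and the rest 1798 each; 1779 frames reaches minute 0, so 34 × 18 + 0 × 2 = 612 labels have been skipped so far.
Adding those back, label number 613167 + 612 = 613779 at 30 labels/s is 20459 s + 9 f = 5 h 40 min 59 s frame 9, i.e. 05:40:59;09.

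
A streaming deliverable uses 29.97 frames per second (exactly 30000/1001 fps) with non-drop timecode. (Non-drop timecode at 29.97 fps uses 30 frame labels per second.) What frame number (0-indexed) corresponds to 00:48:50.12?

Total seconds to the label: (0 × 3600 + 48 × 60 + 50) = 2930.
Frame index = 2930 × 30 + 12 = 87912.

87912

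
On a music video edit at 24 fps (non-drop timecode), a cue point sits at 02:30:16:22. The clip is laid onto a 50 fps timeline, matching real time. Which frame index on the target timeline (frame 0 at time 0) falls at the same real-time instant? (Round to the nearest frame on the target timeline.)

Source frame index: (2×3600 + 30×60 + 16) × 24 + 22 = 216406.
Real time: 216406 / (24) = 108203/12 s.
Target frame: (108203/12) × (50) = 2705075/6 ≈ 450845.833 → 450846.

frame 450846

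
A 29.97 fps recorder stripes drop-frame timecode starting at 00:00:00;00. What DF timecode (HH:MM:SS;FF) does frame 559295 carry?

Ten DF minutes hold 17982 frames, so frame 559295 lies in block 31 (frames 557442–575423) with 1853 frames into that block.
The block's first minute is 1800 frames and the rest 1798 each; 1853 frames reaches minute 1, so 31 × 18 + 1 × 2 = 560 labels have been skipped so far.
Adding those back, label number 559295 + 560 = 559855 at 30 labels/s is 18661 s + 25 f = 5 h 11 min 1 s frame 25, i.e. 05:11:01;25.

05:11:01;25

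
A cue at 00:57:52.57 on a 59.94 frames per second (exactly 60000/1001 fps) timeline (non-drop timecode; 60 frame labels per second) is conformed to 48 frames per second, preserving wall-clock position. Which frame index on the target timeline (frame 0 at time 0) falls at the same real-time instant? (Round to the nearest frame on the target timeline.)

Source frame index: (0×3600 + 57×60 + 52) × 60 + 57 = 208377.
Real time: 208377 / (60000/1001) = 69528459/20000 s.
Target frame: (69528459/20000) × (48) = 208585377/1250 ≈ 166868.302 → 166868.

frame 166868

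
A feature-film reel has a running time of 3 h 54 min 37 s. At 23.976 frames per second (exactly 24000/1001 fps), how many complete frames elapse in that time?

3 h 54 min 37 s = 14077 s.
Frames = 14077 × 24000/1001 = 48264000/143 ≈ 337510.4895.
Complete frames: 337510.

337510 frames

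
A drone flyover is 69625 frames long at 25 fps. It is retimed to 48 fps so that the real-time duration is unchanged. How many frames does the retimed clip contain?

133680 frames

Target frames = source frames × (target rate / source rate) = 69625 × (48)/(25) = 69625 × 48/25 = 133680.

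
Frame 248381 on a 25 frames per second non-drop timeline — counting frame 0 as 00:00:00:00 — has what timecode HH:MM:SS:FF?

248381 ÷ 25 = 9935 full seconds, remainder 6 frames.
9935 s = 2 h 45 min 35 s.
Timecode: 02:45:35:06.

02:45:35:06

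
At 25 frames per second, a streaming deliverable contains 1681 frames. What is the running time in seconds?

67.24 seconds

Running time = 1681 / (25) = 67.24 s.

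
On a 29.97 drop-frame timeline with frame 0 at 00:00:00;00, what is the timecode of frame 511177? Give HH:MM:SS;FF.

Ten DF minutes hold 17982 frames, so frame 511177 lies in block 28 (frames 503496–521477) with 7681 frames into that block.
The block's first minute is 1800 frames and the rest 1798 each; 7681 frames reaches minute 4, so 28 × 18 + 4 × 2 = 512 labels have been skipped so far.
Adding those back, label number 511177 + 512 = 511689 at 30 labels/s is 17056 s + 9 f = 4 h 44 min 16 s frame 9, i.e. 04:44:16;09.

04:44:16;09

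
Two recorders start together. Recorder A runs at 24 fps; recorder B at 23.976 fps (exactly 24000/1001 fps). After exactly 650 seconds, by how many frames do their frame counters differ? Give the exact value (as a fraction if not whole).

1200/77 frames

A emits 24 × 650 = 15600 frames; B emits 24000/1001 × 650 = 1200000/77.
Difference = 1200/77 frames (≈ 15.5844); B is behind A.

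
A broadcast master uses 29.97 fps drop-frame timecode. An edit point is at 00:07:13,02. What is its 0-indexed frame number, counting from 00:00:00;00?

Complete 10-minute blocks: 0, each 17982 frames → 0.
Remaining 7 whole minutes in the current block: 1800 + 6 × 1798 = 12588 frames.
Within the current minute: 13 × 30 + 2 − 2 = 390 (labels ;00/;01 skipped at this minute). Total = 0 + 12588 + 390 = 12978.

12978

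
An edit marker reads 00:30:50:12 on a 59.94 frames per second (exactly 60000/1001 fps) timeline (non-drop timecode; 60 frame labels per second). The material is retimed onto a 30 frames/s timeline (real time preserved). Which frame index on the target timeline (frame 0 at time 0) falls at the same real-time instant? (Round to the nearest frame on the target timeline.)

frame 55562

Source frame index: (0×3600 + 30×60 + 50) × 60 + 12 = 111012.
Real time: 111012 / (60000/1001) = 9260251/5000 s.
Target frame: (9260251/5000) × (30) = 27780753/500 ≈ 55561.506 → 55562.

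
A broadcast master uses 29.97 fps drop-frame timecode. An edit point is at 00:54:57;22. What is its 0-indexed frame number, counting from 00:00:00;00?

98834

Complete 10-minute blocks: 5, each 17982 frames → 89910.
Remaining 4 whole minutes in the current block: 1800 + 3 × 1798 = 7194 frames.
Within the current minute: 57 × 30 + 22 − 2 = 1730 (labels ;00/;01 skipped at this minute). Total = 89910 + 7194 + 1730 = 98834.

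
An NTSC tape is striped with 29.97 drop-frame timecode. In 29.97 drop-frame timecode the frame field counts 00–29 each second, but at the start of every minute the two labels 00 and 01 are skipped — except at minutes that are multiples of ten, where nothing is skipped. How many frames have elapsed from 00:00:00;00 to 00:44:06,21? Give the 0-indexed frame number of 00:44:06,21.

As if non-drop at 30 labels/s: (0 × 3600 + 44 × 60 + 6) × 30 + 21 = 79401.
Minute boundaries passed: 44; those not divisible by 10: 44 − 4 = 40; dropped labels = 2 × 40 = 80.
Actual frame index = 79401 − 80 = 79321.

79321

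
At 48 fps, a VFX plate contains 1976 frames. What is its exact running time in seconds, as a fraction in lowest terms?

Running time = 1976 ÷ (48) = 1976 × 1/48 = 247/6 s.

247/6 seconds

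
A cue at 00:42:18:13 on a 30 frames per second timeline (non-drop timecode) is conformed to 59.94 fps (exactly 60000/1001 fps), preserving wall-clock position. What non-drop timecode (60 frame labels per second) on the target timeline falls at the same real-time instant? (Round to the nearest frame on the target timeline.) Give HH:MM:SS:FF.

Source frame index: (0×3600 + 42×60 + 18) × 30 + 13 = 76153.
Real time: 76153 / (30) = 76153/30 s.
Target frame: (76153/30) × (60000/1001) = 1978000/13 ≈ 152153.846 → 152154.
At 60 labels/s: frame 152154 → 00:42:15:54.

00:42:15:54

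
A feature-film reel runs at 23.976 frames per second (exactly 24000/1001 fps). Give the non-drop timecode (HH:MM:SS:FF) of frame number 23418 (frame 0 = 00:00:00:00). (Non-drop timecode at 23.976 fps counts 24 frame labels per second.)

00:16:15:18

23418 ÷ 24 = 975 full seconds, remainder 18 frames.
975 s = 0 h 16 min 15 s.
Timecode: 00:16:15:18.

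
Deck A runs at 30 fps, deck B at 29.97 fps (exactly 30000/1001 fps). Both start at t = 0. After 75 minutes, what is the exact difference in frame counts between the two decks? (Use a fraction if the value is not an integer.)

135000/1001 frames

75 min = 4500 s.
A emits 30 × 4500 = 135000 frames; B emits 30000/1001 × 4500 = 135000000/1001.
Difference = 135000/1001 frames (≈ 134.8651); B is behind A.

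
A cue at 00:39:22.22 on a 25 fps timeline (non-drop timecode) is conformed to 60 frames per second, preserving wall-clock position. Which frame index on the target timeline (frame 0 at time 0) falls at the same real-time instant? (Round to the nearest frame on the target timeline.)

Source frame index: (0×3600 + 39×60 + 22) × 25 + 22 = 59072.
Real time: 59072 / (25) = 59072/25 s.
Target frame: (59072/25) × (60) = 708864/5 ≈ 141772.800 → 141773.

frame 141773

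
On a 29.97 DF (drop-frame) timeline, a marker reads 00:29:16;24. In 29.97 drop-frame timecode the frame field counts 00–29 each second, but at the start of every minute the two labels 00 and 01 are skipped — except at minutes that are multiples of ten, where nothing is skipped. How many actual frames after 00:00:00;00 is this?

52650

As if non-drop at 30 labels/s: (0 × 3600 + 29 × 60 + 16) × 30 + 24 = 52704.
Minute boundaries passed: 29; those not divisible by 10: 29 − 2 = 27; dropped labels = 2 × 27 = 54.
Actual frame index = 52704 − 54 = 52650.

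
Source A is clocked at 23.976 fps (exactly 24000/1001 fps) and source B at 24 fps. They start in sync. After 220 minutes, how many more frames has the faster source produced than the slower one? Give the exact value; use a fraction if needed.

28800/91 frames

220 min = 13200 s.
A emits 24000/1001 × 13200 = 28800000/91 frames; B emits 24 × 13200 = 316800.
Difference = 28800/91 frames (≈ 316.4835); B is ahead of A.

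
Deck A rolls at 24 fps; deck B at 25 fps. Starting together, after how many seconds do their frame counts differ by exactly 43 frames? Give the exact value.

43 seconds

The gap grows by |25 − 24| = 1 frame per second.
Time for a 43-frame gap: 43 ÷ (1) = 43 s.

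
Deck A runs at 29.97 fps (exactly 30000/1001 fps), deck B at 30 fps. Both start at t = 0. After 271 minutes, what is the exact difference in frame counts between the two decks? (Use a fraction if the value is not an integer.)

271 min = 16260 s.
A emits 30000/1001 × 16260 = 487800000/1001 frames; B emits 30 × 16260 = 487800.
Difference = 487800/1001 frames (≈ 487.3127); B is ahead of A.

487800/1001 frames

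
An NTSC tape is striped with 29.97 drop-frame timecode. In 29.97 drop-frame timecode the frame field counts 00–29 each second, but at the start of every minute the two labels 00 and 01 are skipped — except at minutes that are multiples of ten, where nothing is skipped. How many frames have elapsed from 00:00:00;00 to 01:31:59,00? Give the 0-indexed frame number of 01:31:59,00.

Complete 10-minute blocks: 9, each 17982 frames → 161838.
Remaining 1 whole minute in the current block: 1800 + 0 × 1798 = 1800 frames.
Within the current minute: 59 × 30 + 0 − 2 = 1768 (labels ;00/;01 skipped at this minute). Total = 161838 + 1800 + 1768 = 165406.

165406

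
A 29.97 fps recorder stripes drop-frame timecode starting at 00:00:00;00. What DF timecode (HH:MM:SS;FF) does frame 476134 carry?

04:24:47;00

Ten DF minutes hold 17982 frames, so frame 476134 lies in block 26 (frames 467532–485513) with 8602 frames into that block.
The block's first minute is 1800 frames and the rest 1798 each; 8602 frames reaches minute 4, so 26 × 18 + 4 × 2 = 476 labels have been skipped so far.
Adding those back, label number 476134 + 476 = 476610 at 30 labels/s is 15887 s + 0 f = 4 h 24 min 47 s frame 0, i.e. 04:24:47;00.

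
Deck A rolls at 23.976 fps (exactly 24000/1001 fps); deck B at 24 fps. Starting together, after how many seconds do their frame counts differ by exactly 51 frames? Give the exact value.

2127.125 seconds

The gap grows by |24 − 24000/1001| = 24/1001 frames per second.
Time for a 51-frame gap: 51 ÷ (24/1001) = 2127.125 s.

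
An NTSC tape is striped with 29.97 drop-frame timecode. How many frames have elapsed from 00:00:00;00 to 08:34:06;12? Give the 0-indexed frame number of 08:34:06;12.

924466

Complete 10-minute blocks: 51, each 17982 frames → 917082.
Remaining 4 whole minutes in the current block: 1800 + 3 × 1798 = 7194 frames.
Within the current minute: 6 × 30 + 12 − 2 = 190 (labels ;00/;01 skipped at this minute). Total = 917082 + 7194 + 190 = 924466.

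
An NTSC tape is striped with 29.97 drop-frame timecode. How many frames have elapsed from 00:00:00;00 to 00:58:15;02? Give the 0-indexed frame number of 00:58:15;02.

104746

Complete 10-minute blocks: 5, each 17982 frames → 89910.
Remaining 8 whole minutes in the current block: 1800 + 7 × 1798 = 14386 frames.
Within the current minute: 15 × 30 + 2 − 2 = 450 (labels ;00/;01 skipped at this minute). Total = 89910 + 14386 + 450 = 104746.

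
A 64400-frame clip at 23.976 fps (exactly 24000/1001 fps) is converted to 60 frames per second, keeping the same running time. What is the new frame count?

Target frames = source frames × (target rate / source rate) = 64400 × (60)/(24000/1001) = 64400 × 1001/400 = 161161.

161161 frames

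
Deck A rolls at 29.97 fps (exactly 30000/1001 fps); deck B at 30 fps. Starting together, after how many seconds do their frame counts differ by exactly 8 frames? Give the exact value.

4004/15 seconds

The gap grows by |30 − 30000/1001| = 30/1001 frames per second.
Time for a 8-frame gap: 8 ÷ (30/1001) = 4004/15 s.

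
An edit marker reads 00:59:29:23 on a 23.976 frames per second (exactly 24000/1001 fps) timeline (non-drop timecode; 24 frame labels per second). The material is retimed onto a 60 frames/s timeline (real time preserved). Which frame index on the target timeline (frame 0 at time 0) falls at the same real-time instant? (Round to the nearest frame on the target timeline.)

Source frame index: (0×3600 + 59×60 + 29) × 24 + 23 = 85679.
Real time: 85679 / (24000/1001) = 85764679/24000 s.
Target frame: (85764679/24000) × (60) = 85764679/400 ≈ 214411.698 → 214412.

frame 214412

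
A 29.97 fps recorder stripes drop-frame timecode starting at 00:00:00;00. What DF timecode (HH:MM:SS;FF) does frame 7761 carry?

00:04:18;29

Each 10-minute DF block holds 10 × 60 × 30 − 9 × 2 = 17982 frames. 7761 ÷ 17982 → 0 full blocks, remainder 7761.
Within the partial block the first minute is 1800 frames and each further minute 1798, so 4 further minute boundaries passed. Total skipped labels = 18 × 0 + 2 × 4 = 8.
Non-drop label index = 7761 + 8 = 7769; at 30 labels/s that is 00:04:18:29, i.e. DF 00:04:18;29.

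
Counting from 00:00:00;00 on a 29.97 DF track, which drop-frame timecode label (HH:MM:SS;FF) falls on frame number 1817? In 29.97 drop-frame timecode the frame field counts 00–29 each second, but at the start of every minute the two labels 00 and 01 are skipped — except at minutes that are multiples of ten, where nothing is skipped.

Each 10-minute DF block holds 10 × 60 × 30 − 9 × 2 = 17982 frames. 1817 ÷ 17982 → 0 full blocks, remainder 1817.
Within the partial block the first minute is 1800 frames and each further minute 1798, so 1 further minute boundary passed. Total skipped labels = 18 × 0 + 2 × 1 = 2.
Non-drop label index = 1817 + 2 = 1819; at 30 labels/s that is 00:01:00:19, i.e. DF 00:01:00;19.

00:01:00;19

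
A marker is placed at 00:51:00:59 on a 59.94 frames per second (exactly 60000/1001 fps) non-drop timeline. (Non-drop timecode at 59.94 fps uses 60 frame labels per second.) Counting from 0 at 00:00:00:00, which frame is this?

frame 183659

Total seconds to the label: (0 × 3600 + 51 × 60 + 0) = 3060.
Frame index = 3060 × 60 + 59 = 183659.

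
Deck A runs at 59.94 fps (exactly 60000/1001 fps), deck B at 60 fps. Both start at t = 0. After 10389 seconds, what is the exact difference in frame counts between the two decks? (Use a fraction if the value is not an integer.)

623340/1001 frames

A emits 60000/1001 × 10389 = 623340000/1001 frames; B emits 60 × 10389 = 623340.
Difference = 623340/1001 frames (≈ 622.7173); B is ahead of A.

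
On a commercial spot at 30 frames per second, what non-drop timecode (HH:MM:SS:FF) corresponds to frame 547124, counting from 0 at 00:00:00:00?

05:03:57:14

547124 ÷ 30 = 18237 full seconds, remainder 14 frames.
18237 s = 5 h 3 min 57 s.
Timecode: 05:03:57:14.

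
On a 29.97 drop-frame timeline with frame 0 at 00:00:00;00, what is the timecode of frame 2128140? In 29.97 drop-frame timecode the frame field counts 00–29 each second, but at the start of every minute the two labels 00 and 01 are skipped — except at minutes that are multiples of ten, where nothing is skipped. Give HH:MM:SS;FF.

Each 10-minute DF block holds 10 × 60 × 30 − 9 × 2 = 17982 frames. 2128140 ÷ 17982 → 118 full blocks, remainder 6264.
Within the partial block the first minute is 1800 frames and each further minute 1798, so 3 further minute boundaries passed. Total skipped labels = 18 × 118 + 2 × 3 = 2130.
Non-drop label index = 2128140 + 2130 = 2130270; at 30 labels/s that is 19:43:29:00, i.e. DF 19:43:29;00.

19:43:29;00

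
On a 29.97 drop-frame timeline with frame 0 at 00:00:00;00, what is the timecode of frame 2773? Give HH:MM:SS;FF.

00:01:32;15

Each 10-minute DF block holds 10 × 60 × 30 − 9 × 2 = 17982 frames. 2773 ÷ 17982 → 0 full blocks, remainder 2773.
Within the partial block the first minute is 1800 frames and each further minute 1798, so 1 further minute boundary passed. Total skipped labels = 18 × 0 + 2 × 1 = 2.
Non-drop label index = 2773 + 2 = 2775; at 30 labels/s that is 00:01:32:15, i.e. DF 00:01:32;15.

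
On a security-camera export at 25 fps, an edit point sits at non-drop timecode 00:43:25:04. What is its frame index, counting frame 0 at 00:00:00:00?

65129

Total seconds to the label: (0 × 3600 + 43 × 60 + 25) = 2605.
Frame index = 2605 × 25 + 4 = 65129.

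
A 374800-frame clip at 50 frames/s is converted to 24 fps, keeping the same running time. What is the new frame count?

Target frames = source frames × (target rate / source rate) = 374800 × (24)/(50) = 374800 × 12/25 = 179904.

179904 frames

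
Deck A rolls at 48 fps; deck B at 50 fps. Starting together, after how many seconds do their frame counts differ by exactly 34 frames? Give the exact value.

17 seconds

The gap grows by |50 − 48| = 2 frames per second.
Time for a 34-frame gap: 34 ÷ (2) = 17 s.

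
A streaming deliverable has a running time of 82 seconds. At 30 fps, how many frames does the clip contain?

Frames = 82 × 30 = 2460.

2460 frames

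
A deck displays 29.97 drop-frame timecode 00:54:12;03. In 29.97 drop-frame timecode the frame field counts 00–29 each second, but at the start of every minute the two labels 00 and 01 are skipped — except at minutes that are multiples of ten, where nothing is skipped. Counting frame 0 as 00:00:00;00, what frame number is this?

As if non-drop at 30 labels/s: (0 × 3600 + 54 × 60 + 12) × 30 + 3 = 97563.
Minute boundaries passed: 54; those not divisible by 10: 54 − 5 = 49; dropped labels = 2 × 49 = 98.
Actual frame index = 97563 − 98 = 97465.

97465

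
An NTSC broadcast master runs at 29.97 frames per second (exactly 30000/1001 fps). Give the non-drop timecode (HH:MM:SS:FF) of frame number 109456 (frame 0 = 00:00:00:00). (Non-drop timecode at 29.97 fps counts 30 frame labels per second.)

109456 ÷ 30 = 3648 full seconds, remainder 16 frames.
3648 s = 1 h 0 min 48 s.
Timecode: 01:00:48:16.

01:00:48:16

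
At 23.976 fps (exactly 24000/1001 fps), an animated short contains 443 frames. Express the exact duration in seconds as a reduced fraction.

443443/24000 seconds

Running time = 443 ÷ (24000/1001) = 443 × 1001/24000 = 443443/24000 s.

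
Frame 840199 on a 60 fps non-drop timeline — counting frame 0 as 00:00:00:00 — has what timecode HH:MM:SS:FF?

03:53:23:19

840199 ÷ 60 = 14003 full seconds, remainder 19 frames.
14003 s = 3 h 53 min 23 s.
Timecode: 03:53:23:19.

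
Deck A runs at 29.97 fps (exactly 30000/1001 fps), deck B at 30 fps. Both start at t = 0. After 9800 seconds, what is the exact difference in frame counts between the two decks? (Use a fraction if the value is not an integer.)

A emits 30000/1001 × 9800 = 42000000/143 frames; B emits 30 × 9800 = 294000.
Difference = 42000/143 frames (≈ 293.7063); B is ahead of A.

42000/143 frames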